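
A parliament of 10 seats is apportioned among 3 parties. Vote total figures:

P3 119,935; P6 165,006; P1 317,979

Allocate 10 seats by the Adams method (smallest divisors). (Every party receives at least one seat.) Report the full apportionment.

P3 2, P6 3, P1 5

Standard divisor 602920/10 ≈ 60292; standard quotas: P3 1.989, P6 2.737, P1 5.274.
Rounding up gives 2, 3, 6 = 11 seats, so the divisor must be adjusted.
With modified divisor 71500: modified quotas P3 1.677, P6 2.308, P1 4.447.
Rounding up: P3 2, P6 3, P1 5 (total 10).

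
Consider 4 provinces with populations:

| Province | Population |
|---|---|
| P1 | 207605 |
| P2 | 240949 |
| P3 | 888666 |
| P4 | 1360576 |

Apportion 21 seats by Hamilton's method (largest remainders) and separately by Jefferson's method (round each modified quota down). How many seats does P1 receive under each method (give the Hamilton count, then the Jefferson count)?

Hamilton: P1 2, P2 2, P3 7, P4 10.
Jefferson: P1 1, P2 2, P3 7, P4 11.
P1 gets 2 under Hamilton and 1 under Jefferson.

2 and 1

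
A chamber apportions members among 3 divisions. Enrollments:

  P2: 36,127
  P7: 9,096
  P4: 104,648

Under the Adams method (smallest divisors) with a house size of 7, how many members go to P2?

Standard divisor 149871/7 ≈ 21410.143; standard quotas: P2 1.687, P7 0.425, P4 4.888.
Rounding up gives 2, 1, 5 = 8 seats, so the divisor must be adjusted.
With modified divisor 30500: modified quotas P2 1.184, P7 0.298, P4 3.431.
Rounding up: P2 2, P7 1, P4 4 (total 7).
P2 receives 2.

2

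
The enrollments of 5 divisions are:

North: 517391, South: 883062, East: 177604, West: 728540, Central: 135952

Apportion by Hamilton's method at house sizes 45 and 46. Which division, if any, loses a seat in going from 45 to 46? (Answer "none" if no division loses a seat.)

At 45 seats: North 10, South 16, East 3, West 13, Central 3.
At 46 seats: North 10, South 17, East 3, West 14, Central 2.
Central drops from 3 to 2.

Central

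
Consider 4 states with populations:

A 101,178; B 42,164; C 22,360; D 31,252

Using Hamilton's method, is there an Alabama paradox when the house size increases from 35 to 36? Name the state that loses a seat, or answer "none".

At 35 seats: A 18, B 7, C 4, D 6.
At 36 seats: A 18, B 8, C 4, D 6.
No state's allocation decreased.

none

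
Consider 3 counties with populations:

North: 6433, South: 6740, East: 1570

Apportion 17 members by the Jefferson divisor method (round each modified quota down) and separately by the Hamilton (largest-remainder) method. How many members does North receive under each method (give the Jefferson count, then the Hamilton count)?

Jefferson: North 8, South 8, East 1.
Hamilton: North 7, South 8, East 2.
North gets 8 under Jefferson and 7 under Hamilton.

8 and 7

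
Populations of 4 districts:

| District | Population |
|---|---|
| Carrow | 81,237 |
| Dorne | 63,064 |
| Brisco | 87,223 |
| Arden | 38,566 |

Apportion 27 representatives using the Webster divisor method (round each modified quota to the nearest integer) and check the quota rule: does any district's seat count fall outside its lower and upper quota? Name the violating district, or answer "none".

Standard quotas: Carrow 8.121, Dorne 6.304, Brisco 8.719, Arden 3.855.
Webster allocation: Carrow 8, Dorne 6, Brisco 9, Arden 4.
Every allocation lies between the lower and upper quota.

none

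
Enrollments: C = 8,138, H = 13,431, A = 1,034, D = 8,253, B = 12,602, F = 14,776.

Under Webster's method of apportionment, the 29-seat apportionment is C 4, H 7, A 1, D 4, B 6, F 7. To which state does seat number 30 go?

Priority for the next seat is population ÷ (current seats + 0.5).
Priorities: C 1808.444, H 1790.800, A 689.333, D 1834.000, B 1938.769, F 1970.133.
Highest priority: F.

F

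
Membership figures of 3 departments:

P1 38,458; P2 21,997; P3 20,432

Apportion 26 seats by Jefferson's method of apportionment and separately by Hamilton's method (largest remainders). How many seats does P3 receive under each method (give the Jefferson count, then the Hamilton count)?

Jefferson: P1 13, P2 7, P3 6.
Hamilton: P1 12, P2 7, P3 7.
P3 gets 6 under Jefferson and 7 under Hamilton.

6 and 7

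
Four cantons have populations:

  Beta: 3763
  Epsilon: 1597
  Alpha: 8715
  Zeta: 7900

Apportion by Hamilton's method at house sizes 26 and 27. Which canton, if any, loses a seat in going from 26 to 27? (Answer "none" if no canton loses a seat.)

At 26 seats: Beta 5, Epsilon 2, Alpha 10, Zeta 9.
At 27 seats: Beta 4, Epsilon 2, Alpha 11, Zeta 10.
Beta drops from 5 to 4.

Beta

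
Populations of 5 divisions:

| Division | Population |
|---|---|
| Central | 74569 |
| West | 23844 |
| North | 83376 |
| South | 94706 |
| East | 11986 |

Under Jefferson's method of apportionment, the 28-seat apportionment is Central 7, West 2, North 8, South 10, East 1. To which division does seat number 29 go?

Priority for the next seat is population ÷ (current seats + 1).
Priorities: Central 9321.125, West 7948.000, North 9264.000, South 8609.636, East 5993.000.
Highest priority: Central.

Central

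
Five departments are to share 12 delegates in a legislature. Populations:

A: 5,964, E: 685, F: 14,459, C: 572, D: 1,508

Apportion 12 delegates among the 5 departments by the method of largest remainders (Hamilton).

The standard divisor is 23188/12 ≈ 1932.333.
Standard quotas: A 3.0864, E 0.3545, F 7.4827, C 0.2960, D 0.7804.
Lower quotas: A 3, E 0, F 7, C 0, D 0 (sum 10, leaving 2 seats).
Remainders in descending order: D 0.7804, F 0.4827, E 0.3545, C 0.2960, A 0.0864.
The surplus seats go to D, F.

A=3, E=0, F=8, C=0, D=1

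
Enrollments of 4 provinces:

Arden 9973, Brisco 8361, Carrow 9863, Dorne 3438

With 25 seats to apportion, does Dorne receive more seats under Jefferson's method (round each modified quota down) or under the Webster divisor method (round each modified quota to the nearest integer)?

Webster

Jefferson: Arden 8, Brisco 7, Carrow 8, Dorne 2.
Webster: Arden 8, Brisco 6, Carrow 8, Dorne 3.
Dorne gets 2 under Jefferson and 3 under Webster.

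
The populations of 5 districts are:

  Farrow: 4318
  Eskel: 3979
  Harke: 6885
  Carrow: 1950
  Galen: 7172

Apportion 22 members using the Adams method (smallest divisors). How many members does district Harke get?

6

Standard divisor 24304/22 ≈ 1104.727; standard quotas: Farrow 3.909, Eskel 3.602, Harke 6.232, Carrow 1.765, Galen 6.492.
Rounding up gives 4, 4, 7, 2, 7 = 24 seats, so the divisor must be adjusted.
With modified divisor 1300: modified quotas Farrow 3.322, Eskel 3.061, Harke 5.296, Carrow 1.500, Galen 5.517.
Rounding up: Farrow 4, Eskel 4, Harke 6, Carrow 2, Galen 6 (total 22).
Harke receives 6.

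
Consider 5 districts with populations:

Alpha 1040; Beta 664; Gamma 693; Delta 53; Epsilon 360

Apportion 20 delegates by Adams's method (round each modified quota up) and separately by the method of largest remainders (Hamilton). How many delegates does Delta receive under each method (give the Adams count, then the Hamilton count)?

1 and 0

Adams: Alpha 7, Beta 4, Gamma 5, Delta 1, Epsilon 3.
Hamilton: Alpha 7, Beta 5, Gamma 5, Delta 0, Epsilon 3.
Delta gets 1 under Adams and 0 under Hamilton.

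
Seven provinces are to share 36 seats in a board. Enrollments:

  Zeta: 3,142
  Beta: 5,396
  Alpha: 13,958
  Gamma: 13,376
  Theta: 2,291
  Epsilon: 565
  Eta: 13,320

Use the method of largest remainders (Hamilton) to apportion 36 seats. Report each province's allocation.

Standard divisor: 52048 ÷ 36 ≈ 1445.778.
Standard quotas: Zeta 2.1732, Beta 3.7322, Alpha 9.6543, Gamma 9.2518, Theta 1.5846, Epsilon 0.3908, Eta 9.2130.
Lower quotas: Zeta 2, Beta 3, Alpha 9, Gamma 9, Theta 1, Epsilon 0, Eta 9 (sum 33, leaving 3 seats).
Remainders in descending order: Beta 0.7322, Alpha 0.6543, Theta 0.5846, Epsilon 0.3908, Gamma 0.2518, Eta 0.2130, Zeta 0.1732.
The surplus seats go to Beta, Alpha, Theta.

Zeta 2, Beta 4, Alpha 10, Gamma 9, Theta 2, Epsilon 0, Eta 9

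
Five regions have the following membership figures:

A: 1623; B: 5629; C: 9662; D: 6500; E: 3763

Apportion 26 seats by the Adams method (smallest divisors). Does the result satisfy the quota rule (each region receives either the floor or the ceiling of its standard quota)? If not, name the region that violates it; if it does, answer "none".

Standard quotas: A 1.553, B 5.385, C 9.244, D 6.218, E 3.600.
Adams allocation: A 2, B 5, C 9, D 6, E 4.
Every allocation lies between the lower and upper quota.

none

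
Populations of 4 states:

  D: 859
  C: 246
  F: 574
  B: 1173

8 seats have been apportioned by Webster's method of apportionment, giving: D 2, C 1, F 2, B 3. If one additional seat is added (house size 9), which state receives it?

Priority for the next seat is population ÷ (current seats + 0.5).
Priorities: D 343.600, C 164.000, F 229.600, B 335.143.
Highest priority: D.

D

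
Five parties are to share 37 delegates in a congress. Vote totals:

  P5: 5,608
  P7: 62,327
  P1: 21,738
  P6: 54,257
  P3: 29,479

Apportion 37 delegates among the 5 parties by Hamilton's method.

Total 173409; standard divisor 173409/37 ≈ 4686.73.
Standard quotas: P5 1.1966, P7 13.2986, P1 4.6382, P6 11.5767, P3 6.2899.
Lower quotas: P5 1, P7 13, P1 4, P6 11, P3 6 (sum 35, leaving 2 seats).
Remainders in descending order: P1 0.6382, P6 0.5767, P7 0.2986, P3 0.2899, P5 0.1966.
The surplus seats go to P1, P6.

P5 1, P7 13, P1 5, P6 12, P3 6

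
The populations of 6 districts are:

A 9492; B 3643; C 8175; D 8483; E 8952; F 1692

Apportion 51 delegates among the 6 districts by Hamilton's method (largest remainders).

Total 40437; standard divisor 40437/51 ≈ 792.882.
Standard quotas: A 11.9715, B 4.5946, C 10.3105, D 10.6989, E 11.2905, F 2.1340.
Lower quotas: A 11, B 4, C 10, D 10, E 11, F 2 (sum 48, leaving 3 seats).
Remainders in descending order: A 0.9715, D 0.6989, B 0.5946, C 0.3105, E 0.2905, F 0.1340.
The surplus seats go to A, D, B.

A: 12, B: 5, C: 10, D: 11, E: 11, F: 2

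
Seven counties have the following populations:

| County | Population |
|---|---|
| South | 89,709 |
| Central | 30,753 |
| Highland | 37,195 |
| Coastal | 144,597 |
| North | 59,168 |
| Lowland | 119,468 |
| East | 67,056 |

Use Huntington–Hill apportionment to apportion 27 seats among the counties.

With divisor 20903: modified quotas South 4.292, Central 1.471, Highland 1.779, Coastal 6.918, North 2.831, Lowland 5.715, East 3.208.
Geometric-mean thresholds: South √(4·5)=4.472, Central √(1·2)=1.414, Highland √(1·2)=1.414, Coastal √(6·7)=6.481, North √(2·3)=2.449, Lowland √(5·6)=5.477, East √(3·4)=3.464.
Each quota rounded against its threshold gives South 4, Central 2, Highland 2, Coastal 7, North 3, Lowland 6, East 3 (total 27).

South 4; Central 2; Highland 2; Coastal 7; North 3; Lowland 6; East 3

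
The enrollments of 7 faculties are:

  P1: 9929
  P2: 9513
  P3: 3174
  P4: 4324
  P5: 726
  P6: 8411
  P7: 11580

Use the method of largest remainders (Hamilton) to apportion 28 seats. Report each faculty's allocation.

Standard divisor: 47657 ÷ 28 ≈ 1702.036.
Standard quotas: P1 5.8336, P2 5.5892, P3 1.8648, P4 2.5405, P5 0.4265, P6 4.9417, P7 6.8036.
Lower quotas: P1 5, P2 5, P3 1, P4 2, P5 0, P6 4, P7 6 (sum 23, leaving 5 seats).
Remainders in descending order: P6 0.9417, P3 0.8648, P1 0.8336, P7 0.8036, P2 0.5892, P4 0.5405, P5 0.4265.
Largest remainders: P6, P3, P1, P7, P2 receive the extra seats.

P1 6, P2 6, P3 2, P4 2, P5 0, P6 5, P7 7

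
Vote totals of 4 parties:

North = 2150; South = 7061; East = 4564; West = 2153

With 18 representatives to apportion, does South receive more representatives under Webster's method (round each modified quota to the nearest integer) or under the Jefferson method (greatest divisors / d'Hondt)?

Webster: North 2, South 8, East 5, West 3.
Jefferson: North 2, South 9, East 5, West 2.
South gets 8 under Webster and 9 under Jefferson.

Jefferson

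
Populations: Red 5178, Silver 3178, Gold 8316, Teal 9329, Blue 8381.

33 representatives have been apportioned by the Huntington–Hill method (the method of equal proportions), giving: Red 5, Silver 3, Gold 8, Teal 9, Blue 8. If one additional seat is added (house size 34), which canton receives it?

Priority for the next seat is population ÷ (√(s·(s+1))).
Priorities: Red 945.369, Silver 917.410, Gold 980.050, Teal 983.363, Blue 987.710.
Highest priority: Blue.

Blue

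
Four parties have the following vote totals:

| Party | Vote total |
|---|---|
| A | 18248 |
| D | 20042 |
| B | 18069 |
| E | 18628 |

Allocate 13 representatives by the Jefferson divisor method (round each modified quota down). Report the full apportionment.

A 3, D 4, B 3, E 3

Standard divisor 74987/13 ≈ 5768.231; standard quotas: A 3.164, D 3.475, B 3.133, E 3.229.
Rounding down gives 3, 3, 3, 3 = 12 seats, so the divisor must be adjusted.
With modified divisor 4800: modified quotas A 3.802, D 4.175, B 3.764, E 3.881.
Rounding down: A 3, D 4, B 3, E 3 (total 13).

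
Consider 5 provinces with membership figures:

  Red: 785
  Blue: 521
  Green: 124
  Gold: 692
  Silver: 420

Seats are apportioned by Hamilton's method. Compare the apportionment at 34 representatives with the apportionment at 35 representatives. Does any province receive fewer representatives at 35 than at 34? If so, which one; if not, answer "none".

none

At 34 seats: Red 10, Blue 7, Green 2, Gold 9, Silver 6.
At 35 seats: Red 11, Blue 7, Green 2, Gold 9, Silver 6.
No province's allocation decreased.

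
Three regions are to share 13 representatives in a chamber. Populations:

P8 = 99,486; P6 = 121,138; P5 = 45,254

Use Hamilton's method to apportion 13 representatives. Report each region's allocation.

P8=5; P6=6; P5=2

Standard divisor: 265878 ÷ 13 ≈ 20452.154.
Standard quotas: P8 4.8643, P6 5.9230, P5 2.2127.
Lower quotas: P8 4, P6 5, P5 2 (sum 11, leaving 2 seats).
Remainders in descending order: P6 0.9230, P8 0.8643, P5 0.2127.
The surplus seats go to P6, P8.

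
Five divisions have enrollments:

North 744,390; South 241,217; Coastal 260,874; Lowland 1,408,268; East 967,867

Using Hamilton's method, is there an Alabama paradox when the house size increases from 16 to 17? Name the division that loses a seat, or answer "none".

At 16 seats: North 4, South 1, Coastal 1, Lowland 6, East 4.
At 17 seats: North 3, South 1, Coastal 1, Lowland 7, East 5.
North drops from 4 to 3.

North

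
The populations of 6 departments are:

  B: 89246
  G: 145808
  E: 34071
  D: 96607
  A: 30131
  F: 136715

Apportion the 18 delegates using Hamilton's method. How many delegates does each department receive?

B 3; G 5; E 1; D 3; A 1; F 5

The standard divisor is 532578/18 ≈ 29587.667.
Standard quotas: B 3.0163, G 4.9280, E 1.1515, D 3.2651, A 1.0184, F 4.6207.
Lower quotas: B 3, G 4, E 1, D 3, A 1, F 4 (sum 16, leaving 2 seats).
Remainders in descending order: G 0.9280, F 0.6207, D 0.2651, E 0.1515, A 0.0184, B 0.0163.
The surplus seats go to G, F.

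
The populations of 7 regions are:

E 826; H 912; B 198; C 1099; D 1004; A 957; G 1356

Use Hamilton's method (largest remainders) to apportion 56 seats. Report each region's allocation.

Total 6352; standard divisor 6352/56 ≈ 113.429.
Standard quotas: E 7.282, H 8.040, B 1.746, C 9.689, D 8.851, A 8.437, G 11.955.
Lower quotas: E 7, H 8, B 1, C 9, D 8, A 8, G 11 (sum 52, leaving 4 seats).
Remainders in descending order: G 0.955, D 0.851, B 0.746, C 0.689, A 0.437, E 0.282, H 0.040.
The surplus seats go to G, D, B, C.

E=7, H=8, B=2, C=10, D=9, A=8, G=12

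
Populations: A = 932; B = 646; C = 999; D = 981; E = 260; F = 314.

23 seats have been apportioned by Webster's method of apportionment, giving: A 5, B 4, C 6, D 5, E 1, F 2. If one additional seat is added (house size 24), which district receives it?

Priority for the next seat is population ÷ (current seats + 0.5).
Priorities: A 169.455, B 143.556, C 153.692, D 178.364, E 173.333, F 125.600.
Highest priority: D.

D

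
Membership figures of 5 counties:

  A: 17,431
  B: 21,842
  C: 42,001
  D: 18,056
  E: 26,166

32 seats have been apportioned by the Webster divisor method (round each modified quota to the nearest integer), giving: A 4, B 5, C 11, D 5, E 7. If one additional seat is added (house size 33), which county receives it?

Priority for the next seat is population ÷ (current seats + 0.5).
Priorities: A 3873.556, B 3971.273, C 3652.261, D 3282.909, E 3488.800.
Highest priority: B.

B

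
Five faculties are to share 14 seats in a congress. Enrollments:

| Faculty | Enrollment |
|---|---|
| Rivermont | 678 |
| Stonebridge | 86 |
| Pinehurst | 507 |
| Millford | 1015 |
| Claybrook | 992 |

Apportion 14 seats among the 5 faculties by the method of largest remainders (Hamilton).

Rivermont 3, Stonebridge 1, Pinehurst 2, Millford 4, Claybrook 4

Total 3278; standard divisor 3278/14 ≈ 234.143.
Standard quotas: Rivermont 2.896, Stonebridge 0.367, Pinehurst 2.165, Millford 4.335, Claybrook 4.237.
Lower quotas: Rivermont 2, Stonebridge 0, Pinehurst 2, Millford 4, Claybrook 4 (sum 12, leaving 2 seats).
Remainders in descending order: Rivermont 0.896, Stonebridge 0.367, Millford 0.335, Claybrook 0.237, Pinehurst 0.165.
Largest remainders: Rivermont, Stonebridge receive the extra seats.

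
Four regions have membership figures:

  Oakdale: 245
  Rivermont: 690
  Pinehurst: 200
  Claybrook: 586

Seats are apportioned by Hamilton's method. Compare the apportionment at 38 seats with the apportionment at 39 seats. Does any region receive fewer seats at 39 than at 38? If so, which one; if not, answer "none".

Pinehurst

At 38 seats: Oakdale 5, Rivermont 15, Pinehurst 5, Claybrook 13.
At 39 seats: Oakdale 6, Rivermont 16, Pinehurst 4, Claybrook 13.
Pinehurst drops from 5 to 4.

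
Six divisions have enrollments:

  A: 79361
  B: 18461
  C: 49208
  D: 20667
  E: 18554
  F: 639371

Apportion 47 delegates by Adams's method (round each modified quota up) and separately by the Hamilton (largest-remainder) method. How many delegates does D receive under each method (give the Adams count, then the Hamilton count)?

2 and 1

Adams: A 5, B 1, C 3, D 2, E 1, F 35.
Hamilton: A 5, B 1, C 3, D 1, E 1, F 36.
D gets 2 under Adams and 1 under Hamilton.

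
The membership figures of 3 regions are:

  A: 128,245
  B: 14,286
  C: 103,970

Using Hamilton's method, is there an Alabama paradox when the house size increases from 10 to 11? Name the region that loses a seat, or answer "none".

At 10 seats: A 5, B 1, C 4.
At 11 seats: A 6, B 0, C 5.
B drops from 1 to 0.

B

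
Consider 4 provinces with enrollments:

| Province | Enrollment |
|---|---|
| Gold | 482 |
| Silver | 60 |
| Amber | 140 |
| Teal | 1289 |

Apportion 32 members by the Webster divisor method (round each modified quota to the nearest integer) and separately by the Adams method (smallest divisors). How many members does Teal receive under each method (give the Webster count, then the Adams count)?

21 and 20

Webster: Gold 8, Silver 1, Amber 2, Teal 21.
Adams: Gold 8, Silver 1, Amber 3, Teal 20.
Teal gets 21 under Webster and 20 under Adams.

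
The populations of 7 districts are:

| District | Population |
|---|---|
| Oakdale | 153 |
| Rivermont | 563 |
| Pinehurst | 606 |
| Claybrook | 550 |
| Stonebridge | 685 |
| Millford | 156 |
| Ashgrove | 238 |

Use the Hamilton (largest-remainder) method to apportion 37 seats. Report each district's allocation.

The standard divisor is 2951/37 ≈ 79.757.
Standard quotas: Oakdale 1.918, Rivermont 7.059, Pinehurst 7.598, Claybrook 6.896, Stonebridge 8.589, Millford 1.956, Ashgrove 2.984.
Lower quotas: Oakdale 1, Rivermont 7, Pinehurst 7, Claybrook 6, Stonebridge 8, Millford 1, Ashgrove 2 (sum 32, leaving 5 seats).
Remainders in descending order: Ashgrove 0.984, Millford 0.956, Oakdale 0.918, Claybrook 0.896, Pinehurst 0.598, Stonebridge 0.589, Rivermont 0.059.
The surplus seats go to Ashgrove, Millford, Oakdale, Claybrook, Pinehurst.

Oakdale=2; Rivermont=7; Pinehurst=8; Claybrook=7; Stonebridge=8; Millford=2; Ashgrove=3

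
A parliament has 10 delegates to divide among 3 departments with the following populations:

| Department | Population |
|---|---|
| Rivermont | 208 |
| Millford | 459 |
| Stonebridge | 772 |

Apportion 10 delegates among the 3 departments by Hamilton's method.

Rivermont 2; Millford 3; Stonebridge 5

Total 1439; standard divisor 1439/10 ≈ 143.9.
Standard quotas: Rivermont 1.445, Millford 3.190, Stonebridge 5.365.
Lower quotas: Rivermont 1, Millford 3, Stonebridge 5 (sum 9, leaving 1 seat).
Remainders in descending order: Rivermont 0.445, Stonebridge 0.365, Millford 0.190.
The surplus seat goes to Rivermont.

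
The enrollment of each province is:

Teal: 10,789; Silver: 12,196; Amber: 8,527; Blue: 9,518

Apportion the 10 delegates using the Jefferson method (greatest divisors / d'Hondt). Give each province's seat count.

Teal 3, Silver 3, Amber 2, Blue 2

Standard divisor 41030/10 ≈ 4103; standard quotas: Teal 2.630, Silver 2.972, Amber 2.078, Blue 2.320.
Rounding down gives 2, 2, 2, 2 = 8 seats, so the divisor must be adjusted.
With modified divisor 3400: modified quotas Teal 3.173, Silver 3.587, Amber 2.508, Blue 2.799.
Rounding down: Teal 3, Silver 3, Amber 2, Blue 2 (total 10).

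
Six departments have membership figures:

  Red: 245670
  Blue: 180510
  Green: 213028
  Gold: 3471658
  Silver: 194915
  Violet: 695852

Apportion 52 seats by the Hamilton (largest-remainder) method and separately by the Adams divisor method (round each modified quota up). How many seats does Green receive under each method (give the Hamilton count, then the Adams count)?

2 and 3

Hamilton: Red 3, Blue 2, Green 2, Gold 36, Silver 2, Violet 7.
Adams: Red 3, Blue 2, Green 3, Gold 35, Silver 2, Violet 7.
Green gets 2 under Hamilton and 3 under Adams.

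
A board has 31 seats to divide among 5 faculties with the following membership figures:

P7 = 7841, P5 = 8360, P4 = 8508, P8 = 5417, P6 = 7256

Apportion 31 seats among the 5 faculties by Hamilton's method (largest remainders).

P7 7, P5 7, P4 7, P8 4, P6 6

The standard divisor is 37382/31 ≈ 1205.871.
Standard quotas: P7 6.5024, P5 6.9327, P4 7.0555, P8 4.4922, P6 6.0172.
Lower quotas: P7 6, P5 6, P4 7, P8 4, P6 6 (sum 29, leaving 2 seats).
Remainders in descending order: P5 0.9327, P7 0.5024, P8 0.4922, P4 0.0555, P6 0.0172.
The surplus seats go to P5, P7.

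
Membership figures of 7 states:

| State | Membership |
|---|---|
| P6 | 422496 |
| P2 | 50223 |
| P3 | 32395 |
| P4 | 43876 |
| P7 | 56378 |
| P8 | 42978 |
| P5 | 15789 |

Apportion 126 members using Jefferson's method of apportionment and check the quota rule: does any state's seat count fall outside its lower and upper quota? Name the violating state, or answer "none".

P6

Standard quotas: P6 80.156, P2 9.528, P3 6.146, P4 8.324, P7 10.696, P8 8.154, P5 2.995.
Jefferson allocation: P6 82, P2 9, P3 6, P4 8, P7 10, P8 8, P5 3.
P6 has quota 80.156 (lower 80, upper 81) but receives 82 — outside the quota interval.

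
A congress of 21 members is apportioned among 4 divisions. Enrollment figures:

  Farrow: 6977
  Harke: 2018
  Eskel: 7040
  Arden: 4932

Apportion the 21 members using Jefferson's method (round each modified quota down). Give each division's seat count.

Standard divisor 20967/21 ≈ 998.429; standard quotas: Farrow 6.988, Harke 2.021, Eskel 7.051, Arden 4.940.
Rounding down gives 6, 2, 7, 4 = 19 seats, so the divisor must be adjusted.
With modified divisor 900: modified quotas Farrow 7.752, Harke 2.242, Eskel 7.822, Arden 5.480.
Rounding down: Farrow 7, Harke 2, Eskel 7, Arden 5 (total 21).

Farrow=7, Harke=2, Eskel=7, Arden=5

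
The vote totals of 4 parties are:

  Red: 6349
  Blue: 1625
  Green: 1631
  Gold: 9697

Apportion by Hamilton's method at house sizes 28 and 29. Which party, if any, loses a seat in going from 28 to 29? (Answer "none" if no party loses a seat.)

Green

At 28 seats: Red 9, Blue 2, Green 3, Gold 14.
At 29 seats: Red 10, Blue 2, Green 2, Gold 15.
Green drops from 3 to 2.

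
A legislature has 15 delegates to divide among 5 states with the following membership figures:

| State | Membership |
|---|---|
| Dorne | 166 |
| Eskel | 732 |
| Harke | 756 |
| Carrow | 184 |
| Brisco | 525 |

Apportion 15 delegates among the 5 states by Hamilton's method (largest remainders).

Standard divisor: 2363 ÷ 15 ≈ 157.533.
Standard quotas: Dorne 1.054, Eskel 4.647, Harke 4.799, Carrow 1.168, Brisco 3.333.
Lower quotas: Dorne 1, Eskel 4, Harke 4, Carrow 1, Brisco 3 (sum 13, leaving 2 seats).
Remainders in descending order: Harke 0.799, Eskel 0.647, Brisco 0.333, Carrow 0.168, Dorne 0.054.
Largest remainders: Harke, Eskel receive the extra seats.

Dorne=1; Eskel=5; Harke=5; Carrow=1; Brisco=3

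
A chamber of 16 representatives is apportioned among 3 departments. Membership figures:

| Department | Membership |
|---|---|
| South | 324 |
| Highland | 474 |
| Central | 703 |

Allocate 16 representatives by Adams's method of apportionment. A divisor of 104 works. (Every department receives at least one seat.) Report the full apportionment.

South 4, Highland 5, Central 7

With modified divisor 104: modified quotas South 3.115, Highland 4.558, Central 6.760.
Rounding up: South 4, Highland 5, Central 7 (total 16).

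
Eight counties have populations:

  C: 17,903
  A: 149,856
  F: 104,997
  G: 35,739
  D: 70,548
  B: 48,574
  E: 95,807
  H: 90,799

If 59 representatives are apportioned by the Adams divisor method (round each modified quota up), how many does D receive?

Standard divisor 614223/59 ≈ 10410.559; standard quotas: C 1.720, A 14.395, F 10.086, G 3.433, D 6.777, B 4.666, E 9.203, H 8.722.
Rounding up gives 2, 15, 11, 4, 7, 5, 10, 9 = 63 seats, so the divisor must be adjusted.
With modified divisor 11400: modified quotas C 1.570, A 13.145, F 9.210, G 3.135, D 6.188, B 4.261, E 8.404, H 7.965.
Rounding up: C 2, A 14, F 10, G 4, D 7, B 5, E 9, H 8 (total 59).
D receives 7.

7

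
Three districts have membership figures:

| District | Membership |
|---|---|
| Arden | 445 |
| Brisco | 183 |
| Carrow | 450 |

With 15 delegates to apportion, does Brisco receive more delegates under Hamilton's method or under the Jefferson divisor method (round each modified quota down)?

Hamilton: Arden 6, Brisco 3, Carrow 6.
Jefferson: Arden 6, Brisco 2, Carrow 7.
Brisco gets 3 under Hamilton and 2 under Jefferson.

Hamilton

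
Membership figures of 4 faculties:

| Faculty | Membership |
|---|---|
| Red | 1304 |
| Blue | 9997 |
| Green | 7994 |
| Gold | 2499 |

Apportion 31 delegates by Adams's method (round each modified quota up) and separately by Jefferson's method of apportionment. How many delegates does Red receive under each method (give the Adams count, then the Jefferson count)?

2 and 1

Adams: Red 2, Blue 14, Green 11, Gold 4.
Jefferson: Red 1, Blue 15, Green 12, Gold 3.
Red gets 2 under Adams and 1 under Jefferson.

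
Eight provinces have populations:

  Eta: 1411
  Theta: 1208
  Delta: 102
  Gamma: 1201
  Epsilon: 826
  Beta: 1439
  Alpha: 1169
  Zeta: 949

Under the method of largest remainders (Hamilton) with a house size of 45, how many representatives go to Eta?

8

Total 8305; standard divisor 8305/45 ≈ 184.556.
Standard quotas: Eta 7.645, Theta 6.545, Delta 0.553, Gamma 6.508, Epsilon 4.476, Beta 7.797, Alpha 6.334, Zeta 5.142.
Lower quotas: Eta 7, Theta 6, Delta 0, Gamma 6, Epsilon 4, Beta 7, Alpha 6, Zeta 5 (sum 41, leaving 4 seats).
Remainders in descending order: Beta 0.797, Eta 0.645, Delta 0.553, Theta 0.545, Gamma 0.508, Epsilon 0.476, Alpha 0.334, Zeta 0.142.
Largest remainders: Beta, Eta, Delta, Theta receive the extra seats.
Eta receives 8.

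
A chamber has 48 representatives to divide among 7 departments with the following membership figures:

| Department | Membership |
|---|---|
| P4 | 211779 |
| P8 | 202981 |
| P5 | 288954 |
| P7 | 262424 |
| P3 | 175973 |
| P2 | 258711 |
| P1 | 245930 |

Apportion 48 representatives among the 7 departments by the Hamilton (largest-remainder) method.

P4=6, P8=6, P5=8, P7=8, P3=5, P2=8, P1=7

Standard divisor: 1646752 ÷ 48 ≈ 34307.333.
Standard quotas: P4 6.1730, P8 5.9165, P5 8.4225, P7 7.6492, P3 5.1293, P2 7.5410, P1 7.1684.
Lower quotas: P4 6, P8 5, P5 8, P7 7, P3 5, P2 7, P1 7 (sum 45, leaving 3 seats).
Remainders in descending order: P8 0.9165, P7 0.6492, P2 0.5410, P5 0.4225, P4 0.1730, P1 0.1684, P3 0.1293.
Largest remainders: P8, P7, P2 receive the extra seats.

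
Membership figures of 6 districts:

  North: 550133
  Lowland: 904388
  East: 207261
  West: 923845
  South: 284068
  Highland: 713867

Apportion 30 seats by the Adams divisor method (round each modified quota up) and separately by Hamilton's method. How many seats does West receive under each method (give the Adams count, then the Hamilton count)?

7 and 8

Adams: North 5, Lowland 7, East 2, West 7, South 3, Highland 6.
Hamilton: North 5, Lowland 7, East 2, West 8, South 2, Highland 6.
West gets 7 under Adams and 8 under Hamilton.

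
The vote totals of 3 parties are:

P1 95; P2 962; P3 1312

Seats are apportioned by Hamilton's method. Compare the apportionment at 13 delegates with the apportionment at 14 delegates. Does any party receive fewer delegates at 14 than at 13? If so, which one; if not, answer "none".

At 13 seats: P1 1, P2 5, P3 7.
At 14 seats: P1 0, P2 6, P3 8.
P1 drops from 1 to 0.

P1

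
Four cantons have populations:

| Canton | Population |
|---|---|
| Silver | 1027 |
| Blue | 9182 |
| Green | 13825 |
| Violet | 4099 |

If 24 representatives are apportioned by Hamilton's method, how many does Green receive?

12

Total 28133; standard divisor 28133/24 ≈ 1172.208.
Standard quotas: Silver 0.8761, Blue 7.8331, Green 11.7940, Violet 3.4968.
Lower quotas: Silver 0, Blue 7, Green 11, Violet 3 (sum 21, leaving 3 seats).
Remainders in descending order: Silver 0.8761, Blue 0.8331, Green 0.7940, Violet 0.4968.
The surplus seats go to Silver, Blue, Green.
Green receives 12.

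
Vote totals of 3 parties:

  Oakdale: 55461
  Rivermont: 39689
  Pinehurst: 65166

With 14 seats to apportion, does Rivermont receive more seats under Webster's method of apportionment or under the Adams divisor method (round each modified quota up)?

Adams

Webster: Oakdale 5, Rivermont 3, Pinehurst 6.
Adams: Oakdale 5, Rivermont 4, Pinehurst 5.
Rivermont gets 3 under Webster and 4 under Adams.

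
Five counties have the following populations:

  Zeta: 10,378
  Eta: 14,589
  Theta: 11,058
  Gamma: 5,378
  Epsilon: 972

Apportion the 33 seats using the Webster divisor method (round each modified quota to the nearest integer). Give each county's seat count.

Zeta 8, Eta 11, Theta 9, Gamma 4, Epsilon 1

Standard divisor 42375/33 ≈ 1284.091; standard quotas: Zeta 8.082, Eta 11.361, Theta 8.612, Gamma 4.188, Epsilon 0.757.
Rounding to the nearest integer gives Zeta 8, Eta 11, Theta 9, Gamma 4, Epsilon 1 — total 33, matching the house size, so no adjustment is needed.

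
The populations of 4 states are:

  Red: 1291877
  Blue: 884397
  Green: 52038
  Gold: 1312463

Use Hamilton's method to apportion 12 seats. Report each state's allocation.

Red: 4, Blue: 3, Green: 0, Gold: 5

Standard divisor: 3540775 ÷ 12 ≈ 295064.583.
Standard quotas: Red 4.3783, Blue 2.9973, Green 0.1764, Gold 4.4481.
Lower quotas: Red 4, Blue 2, Green 0, Gold 4 (sum 10, leaving 2 seats).
Remainders in descending order: Blue 0.9973, Gold 0.4481, Red 0.3783, Green 0.1764.
Largest remainders: Blue, Gold receive the extra seats.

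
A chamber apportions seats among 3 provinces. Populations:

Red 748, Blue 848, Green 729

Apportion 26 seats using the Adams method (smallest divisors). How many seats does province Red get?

Standard divisor 2325/26 ≈ 89.423; standard quotas: Red 8.365, Blue 9.483, Green 8.152.
Rounding up gives 9, 10, 9 = 28 seats, so the divisor must be adjusted.
With modified divisor 94: modified quotas Red 7.957, Blue 9.021, Green 7.755.
Rounding up: Red 8, Blue 10, Green 8 (total 26).
Red receives 8.

8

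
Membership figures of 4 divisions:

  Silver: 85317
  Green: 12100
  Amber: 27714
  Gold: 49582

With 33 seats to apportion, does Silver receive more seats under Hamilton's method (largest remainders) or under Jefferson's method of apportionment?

Jefferson

Hamilton: Silver 16, Green 2, Amber 5, Gold 10.
Jefferson: Silver 17, Green 2, Amber 5, Gold 9.
Silver gets 16 under Hamilton and 17 under Jefferson.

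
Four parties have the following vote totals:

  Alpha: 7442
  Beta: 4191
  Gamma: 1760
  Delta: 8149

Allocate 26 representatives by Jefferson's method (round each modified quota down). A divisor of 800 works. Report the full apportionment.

Alpha 9, Beta 5, Gamma 2, Delta 10

With modified divisor 800: modified quotas Alpha 9.303, Beta 5.239, Gamma 2.200, Delta 10.186.
Rounding down: Alpha 9, Beta 5, Gamma 2, Delta 10 (total 26).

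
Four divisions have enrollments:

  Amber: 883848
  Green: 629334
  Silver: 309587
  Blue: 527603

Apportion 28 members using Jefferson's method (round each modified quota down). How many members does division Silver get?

Standard divisor 2350372/28 ≈ 83941.857; standard quotas: Amber 10.529, Green 7.497, Silver 3.688, Blue 6.285.
Rounding down gives 10, 7, 3, 6 = 26 seats, so the divisor must be adjusted.
With modified divisor 78000: modified quotas Amber 11.331, Green 8.068, Silver 3.969, Blue 6.764.
Rounding down: Amber 11, Green 8, Silver 3, Blue 6 (total 28).
Silver receives 3.

3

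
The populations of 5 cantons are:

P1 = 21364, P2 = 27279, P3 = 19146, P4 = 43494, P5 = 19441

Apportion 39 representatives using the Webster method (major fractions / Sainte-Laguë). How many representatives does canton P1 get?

6

Standard divisor 130724/39 ≈ 3351.897; standard quotas: P1 6.374, P2 8.138, P3 5.712, P4 12.976, P5 5.800.
Rounding to the nearest integer gives P1 6, P2 8, P3 6, P4 13, P5 6 — total 39, matching the house size, so no adjustment is needed.
P1 receives 6.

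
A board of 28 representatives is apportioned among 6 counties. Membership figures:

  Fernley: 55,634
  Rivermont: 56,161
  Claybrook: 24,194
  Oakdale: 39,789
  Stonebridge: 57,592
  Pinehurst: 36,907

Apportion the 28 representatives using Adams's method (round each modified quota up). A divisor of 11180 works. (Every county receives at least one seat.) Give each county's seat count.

With modified divisor 11180: modified quotas Fernley 4.976, Rivermont 5.023, Claybrook 2.164, Oakdale 3.559, Stonebridge 5.151, Pinehurst 3.301.
Rounding up: Fernley 5, Rivermont 6, Claybrook 3, Oakdale 4, Stonebridge 6, Pinehurst 4 (total 28).

Fernley: 5; Rivermont: 6; Claybrook: 3; Oakdale: 4; Stonebridge: 6; Pinehurst: 4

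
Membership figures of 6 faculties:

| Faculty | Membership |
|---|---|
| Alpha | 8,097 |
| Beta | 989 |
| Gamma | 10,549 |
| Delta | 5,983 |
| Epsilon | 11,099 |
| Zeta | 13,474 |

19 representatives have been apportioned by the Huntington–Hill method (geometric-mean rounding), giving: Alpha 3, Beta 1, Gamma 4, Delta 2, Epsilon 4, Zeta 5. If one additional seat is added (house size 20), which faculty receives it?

Epsilon

Priority for the next seat is population ÷ (√(s·(s+1))).
Priorities: Alpha 2337.403, Beta 699.329, Gamma 2358.828, Delta 2442.550, Epsilon 2481.812, Zeta 2460.005.
Highest priority: Epsilon.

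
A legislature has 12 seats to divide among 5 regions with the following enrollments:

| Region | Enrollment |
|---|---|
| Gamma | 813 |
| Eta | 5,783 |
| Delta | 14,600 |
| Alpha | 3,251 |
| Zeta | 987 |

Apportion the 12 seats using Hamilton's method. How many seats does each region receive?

Standard divisor: 25434 ÷ 12 ≈ 2119.5.
Standard quotas: Gamma 0.3836, Eta 2.7285, Delta 6.8884, Alpha 1.5339, Zeta 0.4657.
Lower quotas: Gamma 0, Eta 2, Delta 6, Alpha 1, Zeta 0 (sum 9, leaving 3 seats).
Remainders in descending order: Delta 0.8884, Eta 0.7285, Alpha 0.5339, Zeta 0.4657, Gamma 0.3836.
Largest remainders: Delta, Eta, Alpha receive the extra seats.

Gamma 0, Eta 3, Delta 7, Alpha 2, Zeta 0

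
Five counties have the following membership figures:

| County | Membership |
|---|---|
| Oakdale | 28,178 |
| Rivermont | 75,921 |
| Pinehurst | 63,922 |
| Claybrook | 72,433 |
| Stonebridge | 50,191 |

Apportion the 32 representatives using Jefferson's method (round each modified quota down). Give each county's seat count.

Oakdale 3; Rivermont 9; Pinehurst 7; Claybrook 8; Stonebridge 5

Standard divisor 290645/32 ≈ 9082.656; standard quotas: Oakdale 3.102, Rivermont 8.359, Pinehurst 7.038, Claybrook 7.975, Stonebridge 5.526.
Rounding down gives 3, 8, 7, 7, 5 = 30 seats, so the divisor must be adjusted.
With modified divisor 8400: modified quotas Oakdale 3.355, Rivermont 9.038, Pinehurst 7.610, Claybrook 8.623, Stonebridge 5.975.
Rounding down: Oakdale 3, Rivermont 9, Pinehurst 7, Claybrook 8, Stonebridge 5 (total 32).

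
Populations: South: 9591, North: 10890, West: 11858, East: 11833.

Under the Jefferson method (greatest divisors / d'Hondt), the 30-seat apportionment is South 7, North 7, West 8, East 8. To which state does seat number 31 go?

Priority for the next seat is population ÷ (current seats + 1).
Priorities: South 1198.875, North 1361.250, West 1317.556, East 1314.778.
Highest priority: North.

North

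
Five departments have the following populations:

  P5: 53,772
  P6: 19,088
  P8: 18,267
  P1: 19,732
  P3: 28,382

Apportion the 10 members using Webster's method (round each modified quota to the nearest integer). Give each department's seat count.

P5: 4, P6: 1, P8: 1, P1: 2, P3: 2

Standard divisor 139241/10 ≈ 13924.1; standard quotas: P5 3.862, P6 1.371, P8 1.312, P1 1.417, P3 2.038.
Rounding to the nearest integer gives 4, 1, 1, 1, 2 = 9 seats, so the divisor must be adjusted.
With modified divisor 12900: modified quotas P5 4.168, P6 1.480, P8 1.416, P1 1.530, P3 2.200.
Rounding to the nearest integer: P5 4, P6 1, P8 1, P1 2, P3 2 (total 10).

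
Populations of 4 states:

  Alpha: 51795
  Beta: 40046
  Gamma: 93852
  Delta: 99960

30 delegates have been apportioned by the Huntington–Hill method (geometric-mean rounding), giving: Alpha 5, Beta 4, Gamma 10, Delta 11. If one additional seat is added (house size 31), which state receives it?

Priority for the next seat is population ÷ (√(s·(s+1))).
Priorities: Alpha 9456.430, Beta 8954.558, Gamma 8948.437, Delta 8700.401.
Highest priority: Alpha.

Alpha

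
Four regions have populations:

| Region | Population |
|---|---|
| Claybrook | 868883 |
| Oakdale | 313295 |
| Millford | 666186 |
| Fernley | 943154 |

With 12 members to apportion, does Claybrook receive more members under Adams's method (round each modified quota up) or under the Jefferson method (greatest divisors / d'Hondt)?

Jefferson

Adams: Claybrook 3, Oakdale 2, Millford 3, Fernley 4.
Jefferson: Claybrook 4, Oakdale 1, Millford 3, Fernley 4.
Claybrook gets 3 under Adams and 4 under Jefferson.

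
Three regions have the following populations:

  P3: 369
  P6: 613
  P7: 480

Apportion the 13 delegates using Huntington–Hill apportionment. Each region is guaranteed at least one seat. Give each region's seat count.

P3: 3; P6: 6; P7: 4

With divisor 110: modified quotas P3 3.355, P6 5.573, P7 4.364.
Geometric-mean thresholds: P3 √(3·4)=3.464, P6 √(5·6)=5.477, P7 √(4·5)=4.472.
Each quota rounded against its threshold gives P3 3, P6 6, P7 4 (total 13).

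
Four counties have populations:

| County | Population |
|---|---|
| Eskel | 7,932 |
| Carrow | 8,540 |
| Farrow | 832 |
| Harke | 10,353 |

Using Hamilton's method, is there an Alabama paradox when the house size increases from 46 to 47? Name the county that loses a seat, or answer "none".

At 46 seats: Eskel 13, Carrow 14, Farrow 2, Harke 17.
At 47 seats: Eskel 13, Carrow 15, Farrow 1, Harke 18.
Farrow drops from 2 to 1.

Farrow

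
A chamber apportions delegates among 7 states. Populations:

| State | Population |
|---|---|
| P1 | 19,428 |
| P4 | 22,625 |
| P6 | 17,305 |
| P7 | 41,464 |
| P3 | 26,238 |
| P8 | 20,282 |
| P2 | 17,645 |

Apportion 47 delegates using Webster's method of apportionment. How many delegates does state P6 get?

5

Standard divisor 164987/47 ≈ 3510.362; standard quotas: P1 5.534, P4 6.445, P6 4.930, P7 11.812, P3 7.474, P8 5.778, P2 5.027.
Rounding to the nearest integer gives P1 6, P4 6, P6 5, P7 12, P3 7, P8 6, P2 5 — total 47, matching the house size, so no adjustment is needed.
P6 receives 5.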